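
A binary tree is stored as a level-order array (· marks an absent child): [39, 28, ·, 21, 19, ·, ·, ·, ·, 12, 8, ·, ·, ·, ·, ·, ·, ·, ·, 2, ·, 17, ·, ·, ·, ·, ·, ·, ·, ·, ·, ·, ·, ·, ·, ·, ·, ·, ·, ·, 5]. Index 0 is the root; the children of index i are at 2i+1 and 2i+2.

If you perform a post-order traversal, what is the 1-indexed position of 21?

1

Post-order visits the left subtree, then the right subtree, then the node.
At 39: go left to 28.
  At 28: go left to 21.
    21 is a leaf — visit 21.
  At 28: go right to 19.
    At 19: go left to 12.
      At 12: go left to 2.
        At 2: no left child.
        At 2: go right to 5.
          5 is a leaf — visit 5.
        Visit 2.
      At 12: no right child.
      Visit 12.
    At 19: go right to 8.
      At 8: go left to 17.
        17 is a leaf — visit 17.
      At 8: no right child.
      Visit 8.
    Visit 19.
  Visit 28.
At 39: no right child.
Visit 39.
Full post-order sequence: 21, 5, 2, 12, 17, 8, 19, 28, 39.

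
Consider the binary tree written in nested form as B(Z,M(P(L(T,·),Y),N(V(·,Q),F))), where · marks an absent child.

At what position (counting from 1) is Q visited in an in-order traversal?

In-order visits the left subtree, then the node, then the right subtree.
At B: go left to Z.
  Z is a leaf — visit Z.
Visit B.
At B: go right to M.
  At M: go left to P.
    At P: go left to L.
      At L: go left to T.
        T is a leaf — visit T.
      Visit L.
      At L: no right child.
    Visit P.
    At P: go right to Y.
      Y is a leaf — visit Y.
  Visit M.
  At M: go right to N.
    At N: go left to V.
      At V: no left child.
      Visit V.
      At V: go right to Q.
        Q is a leaf — visit Q.
    Visit N.
    At N: go right to F.
      F is a leaf — visit F.
Full in-order sequence: Z, B, T, L, P, Y, M, V, Q, N, F.

9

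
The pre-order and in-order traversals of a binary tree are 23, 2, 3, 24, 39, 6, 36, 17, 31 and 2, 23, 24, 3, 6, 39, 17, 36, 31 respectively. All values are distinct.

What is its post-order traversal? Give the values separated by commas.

2, 24, 6, 17, 31, 36, 39, 3, 23

The first element of pre-order is the root; it splits in-order into left and right subtrees.
Root 23: left subtree has 1 node {2}, right has 7 {24, 3, 6, 39, 17, 36, 31}.
  Root 3: left subtree has 1 node {24}, right has 5 {6, 39, 17, 36, 31}.
    Root 39: left subtree has 1 node {6}, right has 3 {17, 36, 31}.
      Root 36: left subtree has 1 node {17}, right has 1 {31}.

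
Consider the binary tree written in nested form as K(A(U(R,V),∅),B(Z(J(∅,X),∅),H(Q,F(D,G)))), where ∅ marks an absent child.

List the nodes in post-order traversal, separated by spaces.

R V U A X J Z Q D G F H B K

Post-order visits the left subtree, then the right subtree, then the node.
At K: go left to A.
  At A: go left to U.
    At U: go left to R.
      R is a leaf — visit R.
    At U: go right to V.
      V is a leaf — visit V.
    Visit U.
  At A: no right child.
  Visit A.
At K: go right to B.
  At B: go left to Z.
    At Z: go left to J.
      At J: no left child.
      At J: go right to X.
        X is a leaf — visit X.
      Visit J.
    At Z: no right child.
    Visit Z.
  At B: go right to H.
    At H: go left to Q.
      Q is a leaf — visit Q.
    At H: go right to F.
      At F: go left to D.
        D is a leaf — visit D.
      At F: go right to G.
        G is a leaf — visit G.
      Visit F.
    Visit H.
  Visit B.
Visit K.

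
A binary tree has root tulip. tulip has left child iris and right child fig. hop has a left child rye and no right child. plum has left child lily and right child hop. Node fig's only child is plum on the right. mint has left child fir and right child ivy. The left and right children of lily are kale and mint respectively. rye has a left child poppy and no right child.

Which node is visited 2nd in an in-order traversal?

In-order visits the left subtree, then the node, then the right subtree.
At tulip: go left to iris.
  iris is a leaf — visit iris.
Visit tulip.
At tulip: go right to fig.
  At fig: no left child.
  Visit fig.
  At fig: go right to plum.
    At plum: go left to lily.
      At lily: go left to kale.
        kale is a leaf — visit kale.
      Visit lily.
      At lily: go right to mint.
        At mint: go left to fir.
          fir is a leaf — visit fir.
        Visit mint.
        At mint: go right to ivy.
          ivy is a leaf — visit ivy.
    Visit plum.
    At plum: go right to hop.
      At hop: go left to rye.
        At rye: go left to poppy.
          poppy is a leaf — visit poppy.
        Visit rye.
        At rye: no right child.
      Visit hop.
      At hop: no right child.
Full in-order sequence: iris, tulip, fig, kale, lily, fir, mint, ivy, plum, poppy, rye, hop.

tulip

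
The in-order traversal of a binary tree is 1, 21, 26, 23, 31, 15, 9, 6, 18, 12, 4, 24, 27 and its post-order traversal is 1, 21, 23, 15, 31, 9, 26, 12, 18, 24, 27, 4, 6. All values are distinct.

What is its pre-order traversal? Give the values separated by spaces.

6 26 21 1 9 31 23 15 4 18 12 27 24

The last element of post-order is the root; it splits in-order into left and right subtrees.
Root 6: left subtree has 7 nodes {1, 21, 26, 23, 31, 15, 9}, right has 5 {18, 12, 4, 24, 27}.
  Root 26: left subtree has 2 nodes {1, 21}, right has 4 {23, 31, 15, 9}.
    Root 21: left subtree has 1 node {1}, right has 0 { }.
    Root 9: left subtree has 3 nodes {23, 31, 15}, right has 0 { }.
      Root 31: left subtree has 1 node {23}, right has 1 {15}.
  Root 4: left subtree has 2 nodes {18, 12}, right has 2 {24, 27}.
    Root 18: left subtree has 0 nodes { }, right has 1 {12}.
    Root 27: left subtree has 1 node {24}, right has 0 { }.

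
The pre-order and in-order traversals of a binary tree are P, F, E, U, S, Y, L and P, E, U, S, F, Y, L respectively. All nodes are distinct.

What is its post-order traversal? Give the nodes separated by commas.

S, U, E, L, Y, F, P

The first element of pre-order is the root; it splits in-order into left and right subtrees.
Root P: left subtree has 0 nodes { }, right has 6 {E, U, S, F, Y, L}.
  Root F: left subtree has 3 nodes {E, U, S}, right has 2 {Y, L}.
    Root E: left subtree has 0 nodes { }, right has 2 {U, S}.
      Root U: left subtree has 0 nodes { }, right has 1 {S}.
    Root Y: left subtree has 0 nodes { }, right has 1 {L}.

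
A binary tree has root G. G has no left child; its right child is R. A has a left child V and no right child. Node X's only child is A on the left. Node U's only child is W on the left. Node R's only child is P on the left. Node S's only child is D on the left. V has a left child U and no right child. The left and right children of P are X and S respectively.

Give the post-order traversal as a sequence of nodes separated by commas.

W, U, V, A, X, D, S, P, R, G

Post-order visits the left subtree, then the right subtree, then the node.
At G: no left child.
At G: go right to R.
  At R: go left to P.
    At P: go left to X.
      At X: go left to A.
        At A: go left to V.
          At V: go left to U.
            At U: go left to W.
              W is a leaf — visit W.
            At U: no right child.
            Visit U.
          At V: no right child.
          Visit V.
        At A: no right child.
        Visit A.
      At X: no right child.
      Visit X.
    At P: go right to S.
      At S: go left to D.
        D is a leaf — visit D.
      At S: no right child.
      Visit S.
    Visit P.
  At R: no right child.
  Visit R.
Visit G.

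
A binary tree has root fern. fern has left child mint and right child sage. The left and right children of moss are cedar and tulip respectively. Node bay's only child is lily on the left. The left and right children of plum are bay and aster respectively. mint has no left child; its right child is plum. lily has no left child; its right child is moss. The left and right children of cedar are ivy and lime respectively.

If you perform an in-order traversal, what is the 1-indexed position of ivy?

In-order visits the left subtree, then the node, then the right subtree.
At fern: go left to mint.
  At mint: no left child.
  Visit mint.
  At mint: go right to plum.
    At plum: go left to bay.
      At bay: go left to lily.
        At lily: no left child.
        Visit lily.
        At lily: go right to moss.
          At moss: go left to cedar.
            At cedar: go left to ivy.
              ivy is a leaf — visit ivy.
            Visit cedar.
            At cedar: go right to lime.
              lime is a leaf — visit lime.
          Visit moss.
          At moss: go right to tulip.
            tulip is a leaf — visit tulip.
      Visit bay.
      At bay: no right child.
    Visit plum.
    At plum: go right to aster.
      aster is a leaf — visit aster.
Visit fern.
At fern: go right to sage.
  sage is a leaf — visit sage.
Full in-order sequence: mint, lily, ivy, cedar, lime, moss, tulip, bay, plum, aster, fern, sage.

3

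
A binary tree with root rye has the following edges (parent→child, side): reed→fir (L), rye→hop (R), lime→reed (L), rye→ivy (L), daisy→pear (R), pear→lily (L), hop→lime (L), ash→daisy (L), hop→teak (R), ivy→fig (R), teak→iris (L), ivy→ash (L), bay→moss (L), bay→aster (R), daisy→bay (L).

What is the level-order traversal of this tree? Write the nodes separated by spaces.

rye ivy hop ash fig lime teak daisy reed iris bay pear fir moss aster lily

Level-order visits nodes level by level from the root, left to right within each level.
Level 0: rye
Level 1: ivy, hop
Level 2: ash, fig, lime, teak
Level 3: daisy, reed, iris
Level 4: bay, pear, fir
Level 5: moss, aster, lily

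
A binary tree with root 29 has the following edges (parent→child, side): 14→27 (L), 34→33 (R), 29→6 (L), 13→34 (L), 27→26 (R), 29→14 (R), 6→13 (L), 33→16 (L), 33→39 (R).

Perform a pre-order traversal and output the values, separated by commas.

Pre-order visits the node, then its left subtree, then its right subtree.
Visit 29.
At 29: go left to 6.
  Visit 6.
  At 6: go left to 13.
    Visit 13.
    At 13: go left to 34.
      Visit 34.
      At 34: no left child.
      At 34: go right to 33.
        Visit 33.
        At 33: go left to 16.
          16 is a leaf — visit 16.
        At 33: go right to 39.
          39 is a leaf — visit 39.
    At 13: no right child.
  At 6: no right child.
At 29: go right to 14.
  Visit 14.
  At 14: go left to 27.
    Visit 27.
    At 27: no left child.
    At 27: go right to 26.
      26 is a leaf — visit 26.
  At 14: no right child.

29, 6, 13, 34, 33, 16, 39, 14, 27, 26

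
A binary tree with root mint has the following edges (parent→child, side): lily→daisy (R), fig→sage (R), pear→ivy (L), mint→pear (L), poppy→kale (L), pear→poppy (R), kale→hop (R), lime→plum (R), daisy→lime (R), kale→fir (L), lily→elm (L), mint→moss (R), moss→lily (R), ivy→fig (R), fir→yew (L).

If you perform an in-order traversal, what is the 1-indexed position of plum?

In-order visits the left subtree, then the node, then the right subtree.
At mint: go left to pear.
  At pear: go left to ivy.
    At ivy: no left child.
    Visit ivy.
    At ivy: go right to fig.
      At fig: no left child.
      Visit fig.
      At fig: go right to sage.
        sage is a leaf — visit sage.
  Visit pear.
  At pear: go right to poppy.
    At poppy: go left to kale.
      At kale: go left to fir.
        At fir: go left to yew.
          yew is a leaf — visit yew.
        Visit fir.
        At fir: no right child.
      Visit kale.
      At kale: go right to hop.
        hop is a leaf — visit hop.
    Visit poppy.
    At poppy: no right child.
Visit mint.
At mint: go right to moss.
  At moss: no left child.
  Visit moss.
  At moss: go right to lily.
    At lily: go left to elm.
      elm is a leaf — visit elm.
    Visit lily.
    At lily: go right to daisy.
      At daisy: no left child.
      Visit daisy.
      At daisy: go right to lime.
        At lime: no left child.
        Visit lime.
        At lime: go right to plum.
          plum is a leaf — visit plum.
Full in-order sequence: ivy, fig, sage, pear, yew, fir, kale, hop, poppy, mint, moss, elm, lily, daisy, lime, plum.

16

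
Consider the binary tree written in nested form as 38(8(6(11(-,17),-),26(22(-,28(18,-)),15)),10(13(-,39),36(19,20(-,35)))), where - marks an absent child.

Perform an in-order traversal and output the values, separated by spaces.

11 17 6 8 22 18 28 26 15 38 13 39 10 19 36 20 35

In-order visits the left subtree, then the node, then the right subtree.
At 38: go left to 8.
  At 8: go left to 6.
    At 6: go left to 11.
      At 11: no left child.
      Visit 11.
      At 11: go right to 17.
        17 is a leaf — visit 17.
    Visit 6.
    At 6: no right child.
  Visit 8.
  At 8: go right to 26.
    At 26: go left to 22.
      At 22: no left child.
      Visit 22.
      At 22: go right to 28.
        At 28: go left to 18.
          18 is a leaf — visit 18.
        Visit 28.
        At 28: no right child.
    Visit 26.
    At 26: go right to 15.
      15 is a leaf — visit 15.
Visit 38.
At 38: go right to 10.
  At 10: go left to 13.
    At 13: no left child.
    Visit 13.
    At 13: go right to 39.
      39 is a leaf — visit 39.
  Visit 10.
  At 10: go right to 36.
    At 36: go left to 19.
      19 is a leaf — visit 19.
    Visit 36.
    At 36: go right to 20.
      At 20: no left child.
      Visit 20.
      At 20: go right to 35.
        35 is a leaf — visit 35.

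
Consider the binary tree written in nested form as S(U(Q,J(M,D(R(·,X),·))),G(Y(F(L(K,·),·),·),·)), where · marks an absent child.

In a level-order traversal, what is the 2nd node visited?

U

Level-order visits nodes level by level from the root, left to right within each level.
Level 0: S
Level 1: U, G
Level 2: Q, J, Y
Level 3: M, D, F
Level 4: R, L
Level 5: X, K
Full level-order sequence: S, U, G, Q, J, Y, M, D, F, R, L, X, K.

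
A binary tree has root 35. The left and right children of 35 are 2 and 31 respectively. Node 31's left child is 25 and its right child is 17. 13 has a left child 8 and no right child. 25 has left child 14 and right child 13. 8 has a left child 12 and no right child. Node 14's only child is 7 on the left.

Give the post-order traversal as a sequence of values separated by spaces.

Post-order visits the left subtree, then the right subtree, then the node.
At 35: go left to 2.
  2 is a leaf — visit 2.
At 35: go right to 31.
  At 31: go left to 25.
    At 25: go left to 14.
      At 14: go left to 7.
        7 is a leaf — visit 7.
      At 14: no right child.
      Visit 14.
    At 25: go right to 13.
      At 13: go left to 8.
        At 8: go left to 12.
          12 is a leaf — visit 12.
        At 8: no right child.
        Visit 8.
      At 13: no right child.
      Visit 13.
    Visit 25.
  At 31: go right to 17.
    17 is a leaf — visit 17.
  Visit 31.
Visit 35.

2 7 14 12 8 13 25 17 31 35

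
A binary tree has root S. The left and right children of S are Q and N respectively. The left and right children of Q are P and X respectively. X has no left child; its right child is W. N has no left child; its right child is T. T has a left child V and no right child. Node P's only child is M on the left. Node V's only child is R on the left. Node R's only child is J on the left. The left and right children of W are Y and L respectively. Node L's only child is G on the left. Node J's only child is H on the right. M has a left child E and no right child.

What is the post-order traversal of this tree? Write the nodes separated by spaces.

Post-order visits the left subtree, then the right subtree, then the node.
At S: go left to Q.
  At Q: go left to P.
    At P: go left to M.
      At M: go left to E.
        E is a leaf — visit E.
      At M: no right child.
      Visit M.
    At P: no right child.
    Visit P.
  At Q: go right to X.
    At X: no left child.
    At X: go right to W.
      At W: go left to Y.
        Y is a leaf — visit Y.
      At W: go right to L.
        At L: go left to G.
          G is a leaf — visit G.
        At L: no right child.
        Visit L.
      Visit W.
    Visit X.
  Visit Q.
At S: go right to N.
  At N: no left child.
  At N: go right to T.
    At T: go left to V.
      At V: go left to R.
        At R: go left to J.
          At J: no left child.
          At J: go right to H.
            H is a leaf — visit H.
          Visit J.
        At R: no right child.
        Visit R.
      At V: no right child.
      Visit V.
    At T: no right child.
    Visit T.
  Visit N.
Visit S.

E M P Y G L W X Q H J R V T N S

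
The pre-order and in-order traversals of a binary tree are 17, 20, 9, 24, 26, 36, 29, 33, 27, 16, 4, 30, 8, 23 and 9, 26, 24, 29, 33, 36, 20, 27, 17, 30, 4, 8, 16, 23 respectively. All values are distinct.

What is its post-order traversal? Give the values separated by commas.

The first element of pre-order is the root; it splits in-order into left and right subtrees.
Root 17: left subtree has 8 nodes {9, 26, 24, 29, 33, 36, 20, 27}, right has 5 {30, 4, 8, 16, 23}.
  Root 20: left subtree has 6 nodes {9, 26, 24, 29, 33, 36}, right has 1 {27}.
    Root 9: left subtree has 0 nodes { }, right has 5 {26, 24, 29, 33, 36}.
      Root 24: left subtree has 1 node {26}, right has 3 {29, 33, 36}.
        Root 36: left subtree has 2 nodes {29, 33}, right has 0 { }.
          Root 29: left subtree has 0 nodes { }, right has 1 {33}.
  Root 16: left subtree has 3 nodes {30, 4, 8}, right has 1 {23}.
    Root 4: left subtree has 1 node {30}, right has 1 {8}.

26, 33, 29, 36, 24, 9, 27, 20, 30, 8, 4, 23, 16, 17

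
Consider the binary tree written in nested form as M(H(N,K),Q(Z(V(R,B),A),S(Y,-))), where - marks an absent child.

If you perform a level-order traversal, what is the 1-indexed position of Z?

6

Level-order visits nodes level by level from the root, left to right within each level.
Level 0: M
Level 1: H, Q
Level 2: N, K, Z, S
Level 3: V, A, Y
Level 4: R, B
Full level-order sequence: M, H, Q, N, K, Z, S, V, A, Y, R, B.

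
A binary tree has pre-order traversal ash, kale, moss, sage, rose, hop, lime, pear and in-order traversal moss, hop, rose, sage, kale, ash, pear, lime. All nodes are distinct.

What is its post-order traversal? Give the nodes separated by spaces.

The first element of pre-order is the root; it splits in-order into left and right subtrees.
Root ash: left subtree has 5 nodes {moss, hop, rose, sage, kale}, right has 2 {pear, lime}.
  Root kale: left subtree has 4 nodes {moss, hop, rose, sage}, right has 0 { }.
    Root moss: left subtree has 0 nodes { }, right has 3 {hop, rose, sage}.
      Root sage: left subtree has 2 nodes {hop, rose}, right has 0 { }.
        Root rose: left subtree has 1 node {hop}, right has 0 { }.
  Root lime: left subtree has 1 node {pear}, right has 0 { }.

hop rose sage moss kale pear lime ash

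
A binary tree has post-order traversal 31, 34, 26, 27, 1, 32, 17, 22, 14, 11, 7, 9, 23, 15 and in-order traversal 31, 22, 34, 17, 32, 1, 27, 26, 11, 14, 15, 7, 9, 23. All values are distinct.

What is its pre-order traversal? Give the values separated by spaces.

15 11 22 31 17 34 32 1 27 26 14 23 9 7

The last element of post-order is the root; it splits in-order into left and right subtrees.
Root 15: left subtree has 10 nodes {31, 22, 34, 17, 32, 1, 27, 26, 11, 14}, right has 3 {7, 9, 23}.
  Root 11: left subtree has 8 nodes {31, 22, 34, 17, 32, 1, 27, 26}, right has 1 {14}.
    Root 22: left subtree has 1 node {31}, right has 6 {34, 17, 32, 1, 27, 26}.
      Root 17: left subtree has 1 node {34}, right has 4 {32, 1, 27, 26}.
        Root 32: left subtree has 0 nodes { }, right has 3 {1, 27, 26}.
          Root 1: left subtree has 0 nodes { }, right has 2 {27, 26}.
            Root 27: left subtree has 0 nodes { }, right has 1 {26}.
  Root 23: left subtree has 2 nodes {7, 9}, right has 0 { }.
    Root 9: left subtree has 1 node {7}, right has 0 { }.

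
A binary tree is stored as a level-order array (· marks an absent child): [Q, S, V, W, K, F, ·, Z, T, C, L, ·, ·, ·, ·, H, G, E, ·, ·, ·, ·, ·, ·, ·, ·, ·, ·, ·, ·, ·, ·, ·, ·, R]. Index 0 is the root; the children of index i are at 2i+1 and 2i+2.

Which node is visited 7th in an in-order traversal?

In-order visits the left subtree, then the node, then the right subtree.
At Q: go left to S.
  At S: go left to W.
    At W: go left to Z.
      At Z: go left to H.
        H is a leaf — visit H.
      Visit Z.
      At Z: go right to G.
        At G: no left child.
        Visit G.
        At G: go right to R.
          R is a leaf — visit R.
    Visit W.
    At W: go right to T.
      At T: go left to E.
        E is a leaf — visit E.
      Visit T.
      At T: no right child.
  Visit S.
  At S: go right to K.
    At K: go left to C.
      C is a leaf — visit C.
    Visit K.
    At K: go right to L.
      L is a leaf — visit L.
Visit Q.
At Q: go right to V.
  At V: go left to F.
    F is a leaf — visit F.
  Visit V.
  At V: no right child.
Full in-order sequence: H, Z, G, R, W, E, T, S, C, K, L, Q, F, V.

T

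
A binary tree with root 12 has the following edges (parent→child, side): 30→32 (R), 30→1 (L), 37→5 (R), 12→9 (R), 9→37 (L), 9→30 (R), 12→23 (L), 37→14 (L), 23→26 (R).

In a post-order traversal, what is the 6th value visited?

Post-order visits the left subtree, then the right subtree, then the node.
At 12: go left to 23.
  At 23: no left child.
  At 23: go right to 26.
    26 is a leaf — visit 26.
  Visit 23.
At 12: go right to 9.
  At 9: go left to 37.
    At 37: go left to 14.
      14 is a leaf — visit 14.
    At 37: go right to 5.
      5 is a leaf — visit 5.
    Visit 37.
  At 9: go right to 30.
    At 30: go left to 1.
      1 is a leaf — visit 1.
    At 30: go right to 32.
      32 is a leaf — visit 32.
    Visit 30.
  Visit 9.
Visit 12.
Full post-order sequence: 26, 23, 14, 5, 37, 1, 32, 30, 9, 12.

1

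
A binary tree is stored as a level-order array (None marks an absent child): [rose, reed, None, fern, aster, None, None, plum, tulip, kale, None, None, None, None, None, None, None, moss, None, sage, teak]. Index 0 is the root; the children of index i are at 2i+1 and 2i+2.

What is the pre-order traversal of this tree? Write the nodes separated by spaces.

Pre-order visits the node, then its left subtree, then its right subtree.
Visit rose.
At rose: go left to reed.
  Visit reed.
  At reed: go left to fern.
    Visit fern.
    At fern: go left to plum.
      plum is a leaf — visit plum.
    At fern: go right to tulip.
      Visit tulip.
      At tulip: go left to moss.
        moss is a leaf — visit moss.
      At tulip: no right child.
  At reed: go right to aster.
    Visit aster.
    At aster: go left to kale.
      Visit kale.
      At kale: go left to sage.
        sage is a leaf — visit sage.
      At kale: go right to teak.
        teak is a leaf — visit teak.
    At aster: no right child.
At rose: no right child.

rose reed fern plum tulip moss aster kale sage teak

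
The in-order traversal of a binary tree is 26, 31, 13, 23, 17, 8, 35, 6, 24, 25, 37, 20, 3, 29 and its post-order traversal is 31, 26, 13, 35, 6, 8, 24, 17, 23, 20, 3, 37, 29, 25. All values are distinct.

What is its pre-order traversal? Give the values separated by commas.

25, 23, 13, 26, 31, 17, 24, 8, 6, 35, 29, 37, 3, 20

The last element of post-order is the root; it splits in-order into left and right subtrees.
Root 25: left subtree has 9 nodes {26, 31, 13, 23, 17, 8, 35, 6, 24}, right has 4 {37, 20, 3, 29}.
  Root 23: left subtree has 3 nodes {26, 31, 13}, right has 5 {17, 8, 35, 6, 24}.
    Root 13: left subtree has 2 nodes {26, 31}, right has 0 { }.
      Root 26: left subtree has 0 nodes { }, right has 1 {31}.
    Root 17: left subtree has 0 nodes { }, right has 4 {8, 35, 6, 24}.
      Root 24: left subtree has 3 nodes {8, 35, 6}, right has 0 { }.
        Root 8: left subtree has 0 nodes { }, right has 2 {35, 6}.
          Root 6: left subtree has 1 node {35}, right has 0 { }.
  Root 29: left subtree has 3 nodes {37, 20, 3}, right has 0 { }.
    Root 37: left subtree has 0 nodes { }, right has 2 {20, 3}.
      Root 3: left subtree has 1 node {20}, right has 0 { }.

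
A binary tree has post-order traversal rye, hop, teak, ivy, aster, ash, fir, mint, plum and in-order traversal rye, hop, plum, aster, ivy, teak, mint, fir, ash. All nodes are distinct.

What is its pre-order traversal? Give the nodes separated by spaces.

plum hop rye mint aster ivy teak fir ash

The last element of post-order is the root; it splits in-order into left and right subtrees.
Root plum: left subtree has 2 nodes {rye, hop}, right has 6 {aster, ivy, teak, mint, fir, ash}.
  Root hop: left subtree has 1 node {rye}, right has 0 { }.
  Root mint: left subtree has 3 nodes {aster, ivy, teak}, right has 2 {fir, ash}.
    Root aster: left subtree has 0 nodes { }, right has 2 {ivy, teak}.
      Root ivy: left subtree has 0 nodes { }, right has 1 {teak}.
    Root fir: left subtree has 0 nodes { }, right has 1 {ash}.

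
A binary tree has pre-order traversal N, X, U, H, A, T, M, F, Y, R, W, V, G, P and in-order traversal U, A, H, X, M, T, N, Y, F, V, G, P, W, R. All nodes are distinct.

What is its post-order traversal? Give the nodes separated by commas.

A, H, U, M, T, X, Y, P, G, V, W, R, F, N

The first element of pre-order is the root; it splits in-order into left and right subtrees.
Root N: left subtree has 6 nodes {U, A, H, X, M, T}, right has 7 {Y, F, V, G, P, W, R}.
  Root X: left subtree has 3 nodes {U, A, H}, right has 2 {M, T}.
    Root U: left subtree has 0 nodes { }, right has 2 {A, H}.
      Root H: left subtree has 1 node {A}, right has 0 { }.
    Root T: left subtree has 1 node {M}, right has 0 { }.
  Root F: left subtree has 1 node {Y}, right has 5 {V, G, P, W, R}.
    Root R: left subtree has 4 nodes {V, G, P, W}, right has 0 { }.
      Root W: left subtree has 3 nodes {V, G, P}, right has 0 { }.
        Root V: left subtree has 0 nodes { }, right has 2 {G, P}.
          Root G: left subtree has 0 nodes { }, right has 1 {P}.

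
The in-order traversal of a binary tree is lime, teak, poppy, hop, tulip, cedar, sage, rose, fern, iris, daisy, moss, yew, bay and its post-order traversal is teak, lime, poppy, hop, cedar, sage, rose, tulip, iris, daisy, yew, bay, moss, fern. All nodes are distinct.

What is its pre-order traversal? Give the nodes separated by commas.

The last element of post-order is the root; it splits in-order into left and right subtrees.
Root fern: left subtree has 8 nodes {lime, teak, poppy, hop, tulip, cedar, sage, rose}, right has 5 {iris, daisy, moss, yew, bay}.
  Root tulip: left subtree has 4 nodes {lime, teak, poppy, hop}, right has 3 {cedar, sage, rose}.
    Root hop: left subtree has 3 nodes {lime, teak, poppy}, right has 0 { }.
      Root poppy: left subtree has 2 nodes {lime, teak}, right has 0 { }.
        Root lime: left subtree has 0 nodes { }, right has 1 {teak}.
    Root rose: left subtree has 2 nodes {cedar, sage}, right has 0 { }.
      Root sage: left subtree has 1 node {cedar}, right has 0 { }.
  Root moss: left subtree has 2 nodes {iris, daisy}, right has 2 {yew, bay}.
    Root daisy: left subtree has 1 node {iris}, right has 0 { }.
    Root bay: left subtree has 1 node {yew}, right has 0 { }.

fern, tulip, hop, poppy, lime, teak, rose, sage, cedar, moss, daisy, iris, bay, yew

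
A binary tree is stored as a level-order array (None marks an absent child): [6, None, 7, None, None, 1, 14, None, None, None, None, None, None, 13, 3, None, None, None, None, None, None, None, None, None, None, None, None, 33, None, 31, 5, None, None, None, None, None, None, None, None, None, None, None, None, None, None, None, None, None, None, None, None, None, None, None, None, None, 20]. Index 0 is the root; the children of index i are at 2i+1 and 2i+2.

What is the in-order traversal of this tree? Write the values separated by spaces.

In-order visits the left subtree, then the node, then the right subtree.
At 6: no left child.
Visit 6.
At 6: go right to 7.
  At 7: go left to 1.
    1 is a leaf — visit 1.
  Visit 7.
  At 7: go right to 14.
    At 14: go left to 13.
      At 13: go left to 33.
        At 33: no left child.
        Visit 33.
        At 33: go right to 20.
          20 is a leaf — visit 20.
      Visit 13.
      At 13: no right child.
    Visit 14.
    At 14: go right to 3.
      At 3: go left to 31.
        31 is a leaf — visit 31.
      Visit 3.
      At 3: go right to 5.
        5 is a leaf — visit 5.

6 1 7 33 20 13 14 31 3 5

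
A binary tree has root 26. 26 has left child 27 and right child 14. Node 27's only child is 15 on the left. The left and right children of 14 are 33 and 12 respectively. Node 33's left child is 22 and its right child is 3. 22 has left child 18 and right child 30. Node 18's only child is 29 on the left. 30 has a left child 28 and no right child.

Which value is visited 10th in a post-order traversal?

Post-order visits the left subtree, then the right subtree, then the node.
At 26: go left to 27.
  At 27: go left to 15.
    15 is a leaf — visit 15.
  At 27: no right child.
  Visit 27.
At 26: go right to 14.
  At 14: go left to 33.
    At 33: go left to 22.
      At 22: go left to 18.
        At 18: go left to 29.
          29 is a leaf — visit 29.
        At 18: no right child.
        Visit 18.
      At 22: go right to 30.
        At 30: go left to 28.
          28 is a leaf — visit 28.
        At 30: no right child.
        Visit 30.
      Visit 22.
    At 33: go right to 3.
      3 is a leaf — visit 3.
    Visit 33.
  At 14: go right to 12.
    12 is a leaf — visit 12.
  Visit 14.
Visit 26.
Full post-order sequence: 15, 27, 29, 18, 28, 30, 22, 3, 33, 12, 14, 26.

12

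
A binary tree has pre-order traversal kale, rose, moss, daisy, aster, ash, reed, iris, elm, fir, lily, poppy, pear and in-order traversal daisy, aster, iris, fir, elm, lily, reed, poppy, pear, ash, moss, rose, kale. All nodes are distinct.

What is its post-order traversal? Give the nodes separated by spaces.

fir lily elm iris pear poppy reed ash aster daisy moss rose kale

The first element of pre-order is the root; it splits in-order into left and right subtrees.
Root kale: left subtree has 12 nodes {daisy, aster, iris, fir, elm, lily, reed, poppy, pear, ash, moss, rose}, right has 0 { }.
  Root rose: left subtree has 11 nodes {daisy, aster, iris, fir, elm, lily, reed, poppy, pear, ash, moss}, right has 0 { }.
    Root moss: left subtree has 10 nodes {daisy, aster, iris, fir, elm, lily, reed, poppy, pear, ash}, right has 0 { }.
      Root daisy: left subtree has 0 nodes { }, right has 9 {aster, iris, fir, elm, lily, reed, poppy, pear, ash}.
        Root aster: left subtree has 0 nodes { }, right has 8 {iris, fir, elm, lily, reed, poppy, pear, ash}.
          Root ash: left subtree has 7 nodes {iris, fir, elm, lily, reed, poppy, pear}, right has 0 { }.
            Root reed: left subtree has 4 nodes {iris, fir, elm, lily}, right has 2 {poppy, pear}.
              Root iris: left subtree has 0 nodes { }, right has 3 {fir, elm, lily}.
                Root elm: left subtree has 1 node {fir}, right has 1 {lily}.
              Root poppy: left subtree has 0 nodes { }, right has 1 {pear}.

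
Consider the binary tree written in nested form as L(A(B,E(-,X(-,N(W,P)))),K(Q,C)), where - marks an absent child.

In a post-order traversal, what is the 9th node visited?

C

Post-order visits the left subtree, then the right subtree, then the node.
At L: go left to A.
  At A: go left to B.
    B is a leaf — visit B.
  At A: go right to E.
    At E: no left child.
    At E: go right to X.
      At X: no left child.
      At X: go right to N.
        At N: go left to W.
          W is a leaf — visit W.
        At N: go right to P.
          P is a leaf — visit P.
        Visit N.
      Visit X.
    Visit E.
  Visit A.
At L: go right to K.
  At K: go left to Q.
    Q is a leaf — visit Q.
  At K: go right to C.
    C is a leaf — visit C.
  Visit K.
Visit L.
Full post-order sequence: B, W, P, N, X, E, A, Q, C, K, L.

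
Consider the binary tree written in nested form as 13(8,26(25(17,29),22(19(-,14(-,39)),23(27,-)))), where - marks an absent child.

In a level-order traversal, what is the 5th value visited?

Level-order visits nodes level by level from the root, left to right within each level.
Level 0: 13
Level 1: 8, 26
Level 2: 25, 22
Level 3: 17, 29, 19, 23
Level 4: 14, 27
Level 5: 39
Full level-order sequence: 13, 8, 26, 25, 22, 17, 29, 19, 23, 14, 27, 39.

22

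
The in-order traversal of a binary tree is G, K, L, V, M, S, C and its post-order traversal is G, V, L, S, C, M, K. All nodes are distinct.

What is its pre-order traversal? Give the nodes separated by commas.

The last element of post-order is the root; it splits in-order into left and right subtrees.
Root K: left subtree has 1 node {G}, right has 5 {L, V, M, S, C}.
  Root M: left subtree has 2 nodes {L, V}, right has 2 {S, C}.
    Root L: left subtree has 0 nodes { }, right has 1 {V}.
    Root C: left subtree has 1 node {S}, right has 0 { }.

K, G, M, L, V, C, S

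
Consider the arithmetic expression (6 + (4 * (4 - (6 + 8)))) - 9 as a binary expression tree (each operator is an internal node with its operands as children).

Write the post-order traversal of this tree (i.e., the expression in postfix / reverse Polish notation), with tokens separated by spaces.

6 4 4 6 8 + - * + 9 -

Post-order on an expression tree gives postfix notation: for each operator, emit left operand, right operand, then the operator.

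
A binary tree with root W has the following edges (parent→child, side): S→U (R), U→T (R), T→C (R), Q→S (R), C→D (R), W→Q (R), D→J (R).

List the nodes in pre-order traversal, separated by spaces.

Pre-order visits the node, then its left subtree, then its right subtree.
Visit W.
At W: no left child.
At W: go right to Q.
  Visit Q.
  At Q: no left child.
  At Q: go right to S.
    Visit S.
    At S: no left child.
    At S: go right to U.
      Visit U.
      At U: no left child.
      At U: go right to T.
        Visit T.
        At T: no left child.
        At T: go right to C.
          Visit C.
          At C: no left child.
          At C: go right to D.
            Visit D.
            At D: no left child.
            At D: go right to J.
              J is a leaf — visit J.

W Q S U T C D J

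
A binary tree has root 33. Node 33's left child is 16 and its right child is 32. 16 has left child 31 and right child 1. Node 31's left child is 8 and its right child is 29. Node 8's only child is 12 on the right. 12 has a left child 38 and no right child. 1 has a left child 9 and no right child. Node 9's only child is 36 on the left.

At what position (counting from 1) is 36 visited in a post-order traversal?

Post-order visits the left subtree, then the right subtree, then the node.
At 33: go left to 16.
  At 16: go left to 31.
    At 31: go left to 8.
      At 8: no left child.
      At 8: go right to 12.
        At 12: go left to 38.
          38 is a leaf — visit 38.
        At 12: no right child.
        Visit 12.
      Visit 8.
    At 31: go right to 29.
      29 is a leaf — visit 29.
    Visit 31.
  At 16: go right to 1.
    At 1: go left to 9.
      At 9: go left to 36.
        36 is a leaf — visit 36.
      At 9: no right child.
      Visit 9.
    At 1: no right child.
    Visit 1.
  Visit 16.
At 33: go right to 32.
  32 is a leaf — visit 32.
Visit 33.
Full post-order sequence: 38, 12, 8, 29, 31, 36, 9, 1, 16, 32, 33.

6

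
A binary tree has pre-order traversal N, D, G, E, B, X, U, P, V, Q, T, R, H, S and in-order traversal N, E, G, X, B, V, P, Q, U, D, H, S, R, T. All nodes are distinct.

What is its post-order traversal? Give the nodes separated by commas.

E, X, V, Q, P, U, B, G, S, H, R, T, D, N

The first element of pre-order is the root; it splits in-order into left and right subtrees.
Root N: left subtree has 0 nodes { }, right has 13 {E, G, X, B, V, P, Q, U, D, H, S, R, T}.
  Root D: left subtree has 8 nodes {E, G, X, B, V, P, Q, U}, right has 4 {H, S, R, T}.
    Root G: left subtree has 1 node {E}, right has 6 {X, B, V, P, Q, U}.
      Root B: left subtree has 1 node {X}, right has 4 {V, P, Q, U}.
        Root U: left subtree has 3 nodes {V, P, Q}, right has 0 { }.
          Root P: left subtree has 1 node {V}, right has 1 {Q}.
    Root T: left subtree has 3 nodes {H, S, R}, right has 0 { }.
      Root R: left subtree has 2 nodes {H, S}, right has 0 { }.
        Root H: left subtree has 0 nodes { }, right has 1 {S}.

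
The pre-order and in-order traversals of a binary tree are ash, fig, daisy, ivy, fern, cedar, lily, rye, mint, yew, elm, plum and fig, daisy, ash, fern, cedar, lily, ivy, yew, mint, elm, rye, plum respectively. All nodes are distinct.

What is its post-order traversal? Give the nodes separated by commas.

The first element of pre-order is the root; it splits in-order into left and right subtrees.
Root ash: left subtree has 2 nodes {fig, daisy}, right has 9 {fern, cedar, lily, ivy, yew, mint, elm, rye, plum}.
  Root fig: left subtree has 0 nodes { }, right has 1 {daisy}.
  Root ivy: left subtree has 3 nodes {fern, cedar, lily}, right has 5 {yew, mint, elm, rye, plum}.
    Root fern: left subtree has 0 nodes { }, right has 2 {cedar, lily}.
      Root cedar: left subtree has 0 nodes { }, right has 1 {lily}.
    Root rye: left subtree has 3 nodes {yew, mint, elm}, right has 1 {plum}.
      Root mint: left subtree has 1 node {yew}, right has 1 {elm}.

daisy, fig, lily, cedar, fern, yew, elm, mint, plum, rye, ivy, ash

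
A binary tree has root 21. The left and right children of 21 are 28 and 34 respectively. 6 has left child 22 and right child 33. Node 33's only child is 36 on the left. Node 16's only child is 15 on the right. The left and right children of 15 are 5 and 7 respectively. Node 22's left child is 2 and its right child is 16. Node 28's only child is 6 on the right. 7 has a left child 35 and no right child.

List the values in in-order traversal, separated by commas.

28, 2, 22, 16, 5, 15, 35, 7, 6, 36, 33, 21, 34

In-order visits the left subtree, then the node, then the right subtree.
At 21: go left to 28.
  At 28: no left child.
  Visit 28.
  At 28: go right to 6.
    At 6: go left to 22.
      At 22: go left to 2.
        2 is a leaf — visit 2.
      Visit 22.
      At 22: go right to 16.
        At 16: no left child.
        Visit 16.
        At 16: go right to 15.
          At 15: go left to 5.
            5 is a leaf — visit 5.
          Visit 15.
          At 15: go right to 7.
            At 7: go left to 35.
              35 is a leaf — visit 35.
            Visit 7.
            At 7: no right child.
    Visit 6.
    At 6: go right to 33.
      At 33: go left to 36.
        36 is a leaf — visit 36.
      Visit 33.
      At 33: no right child.
Visit 21.
At 21: go right to 34.
  34 is a leaf — visit 34.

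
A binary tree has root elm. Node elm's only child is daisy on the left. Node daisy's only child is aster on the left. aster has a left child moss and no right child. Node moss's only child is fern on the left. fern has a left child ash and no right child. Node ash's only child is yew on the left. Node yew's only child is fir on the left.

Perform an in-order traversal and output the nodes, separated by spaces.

In-order visits the left subtree, then the node, then the right subtree.
At elm: go left to daisy.
  At daisy: go left to aster.
    At aster: go left to moss.
      At moss: go left to fern.
        At fern: go left to ash.
          At ash: go left to yew.
            At yew: go left to fir.
              fir is a leaf — visit fir.
            Visit yew.
            At yew: no right child.
          Visit ash.
          At ash: no right child.
        Visit fern.
        At fern: no right child.
      Visit moss.
      At moss: no right child.
    Visit aster.
    At aster: no right child.
  Visit daisy.
  At daisy: no right child.
Visit elm.
At elm: no right child.

fir yew ash fern moss aster daisy elm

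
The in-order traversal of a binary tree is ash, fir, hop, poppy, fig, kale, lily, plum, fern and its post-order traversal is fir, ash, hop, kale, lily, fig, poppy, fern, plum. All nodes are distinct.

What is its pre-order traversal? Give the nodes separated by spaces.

plum poppy hop ash fir fig lily kale fern

The last element of post-order is the root; it splits in-order into left and right subtrees.
Root plum: left subtree has 7 nodes {ash, fir, hop, poppy, fig, kale, lily}, right has 1 {fern}.
  Root poppy: left subtree has 3 nodes {ash, fir, hop}, right has 3 {fig, kale, lily}.
    Root hop: left subtree has 2 nodes {ash, fir}, right has 0 { }.
      Root ash: left subtree has 0 nodes { }, right has 1 {fir}.
    Root fig: left subtree has 0 nodes { }, right has 2 {kale, lily}.
      Root lily: left subtree has 1 node {kale}, right has 0 { }.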